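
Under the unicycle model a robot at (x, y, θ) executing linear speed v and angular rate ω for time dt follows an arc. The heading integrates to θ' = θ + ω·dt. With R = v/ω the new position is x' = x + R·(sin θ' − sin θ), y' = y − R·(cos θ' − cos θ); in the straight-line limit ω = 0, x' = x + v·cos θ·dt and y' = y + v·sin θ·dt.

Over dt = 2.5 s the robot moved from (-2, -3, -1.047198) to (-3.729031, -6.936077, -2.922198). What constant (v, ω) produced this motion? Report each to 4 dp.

v = 2.0000, ω = -0.7500

Δθ = -2.922198 − -1.047198 = -1.875000
ω = Δθ/dt = -1.875000/2.5 = -0.7500
R = −Δy/(cos θ' − cos θ) = -2.6667
v = R·ω = -2.6667·-0.7500 = 2.0000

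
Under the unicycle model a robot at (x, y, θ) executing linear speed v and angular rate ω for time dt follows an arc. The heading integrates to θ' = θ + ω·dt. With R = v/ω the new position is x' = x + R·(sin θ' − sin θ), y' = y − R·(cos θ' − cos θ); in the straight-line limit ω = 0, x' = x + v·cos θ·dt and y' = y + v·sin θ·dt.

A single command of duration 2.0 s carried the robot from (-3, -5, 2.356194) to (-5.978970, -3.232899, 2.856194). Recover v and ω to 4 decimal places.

v = 1.7500, ω = 0.2500

Δθ = 2.856194 − 2.356194 = 0.500000
ω = Δθ/dt = 0.500000/2.0 = 0.2500
R = Δx/(sin θ' − sin θ) = 7.0000
v = R·ω = 7.0000·0.2500 = 1.7500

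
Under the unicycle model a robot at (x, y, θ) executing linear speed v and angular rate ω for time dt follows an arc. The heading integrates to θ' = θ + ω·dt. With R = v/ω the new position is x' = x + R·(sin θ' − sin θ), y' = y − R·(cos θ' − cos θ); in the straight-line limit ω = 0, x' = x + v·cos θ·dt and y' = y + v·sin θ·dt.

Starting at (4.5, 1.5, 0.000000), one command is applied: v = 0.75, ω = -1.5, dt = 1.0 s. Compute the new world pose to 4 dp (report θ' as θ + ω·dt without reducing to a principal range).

θ' = 0.0000 + -1.5·1.0 = -1.5000
R = v/ω = 0.75/-1.5 = -0.5000
x' = 4.5 + -0.5000·(sin -1.5000 − sin 0.0000) = 4.9987
y' = 1.5 − -0.5000·(cos -1.5000 − cos 0.0000) = 1.0354

(4.9987, 1.0354, -1.5000)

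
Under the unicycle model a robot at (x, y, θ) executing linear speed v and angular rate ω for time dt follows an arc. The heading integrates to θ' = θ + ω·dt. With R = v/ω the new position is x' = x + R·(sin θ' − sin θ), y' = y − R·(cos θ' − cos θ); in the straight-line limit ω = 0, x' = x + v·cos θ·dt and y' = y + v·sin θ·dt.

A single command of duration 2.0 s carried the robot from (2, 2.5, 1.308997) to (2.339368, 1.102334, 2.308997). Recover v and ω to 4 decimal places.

Δθ = 2.308997 − 1.308997 = 1.000000
ω = Δθ/dt = 1.000000/2.0 = 0.5000
R = −Δy/(cos θ' − cos θ) = -1.5000
v = R·ω = -1.5000·0.5000 = -0.7500

v = -0.7500, ω = 0.5000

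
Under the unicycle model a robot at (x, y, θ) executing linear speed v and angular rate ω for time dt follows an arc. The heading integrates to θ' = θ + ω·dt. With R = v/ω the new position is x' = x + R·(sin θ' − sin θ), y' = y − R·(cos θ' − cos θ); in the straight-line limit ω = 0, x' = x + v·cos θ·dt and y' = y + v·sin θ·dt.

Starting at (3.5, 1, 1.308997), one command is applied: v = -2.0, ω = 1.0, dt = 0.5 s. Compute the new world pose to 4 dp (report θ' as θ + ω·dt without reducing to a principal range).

θ' = 1.3090 + 1.0·0.5 = 1.8090
R = v/ω = -2.0/1.0 = -2.0000
x' = 3.5 + -2.0000·(sin 1.8090 − sin 1.3090) = 3.4883
y' = 1 − -2.0000·(cos 1.8090 − cos 1.3090) = 0.0105

(3.4883, 0.0105, 1.8090)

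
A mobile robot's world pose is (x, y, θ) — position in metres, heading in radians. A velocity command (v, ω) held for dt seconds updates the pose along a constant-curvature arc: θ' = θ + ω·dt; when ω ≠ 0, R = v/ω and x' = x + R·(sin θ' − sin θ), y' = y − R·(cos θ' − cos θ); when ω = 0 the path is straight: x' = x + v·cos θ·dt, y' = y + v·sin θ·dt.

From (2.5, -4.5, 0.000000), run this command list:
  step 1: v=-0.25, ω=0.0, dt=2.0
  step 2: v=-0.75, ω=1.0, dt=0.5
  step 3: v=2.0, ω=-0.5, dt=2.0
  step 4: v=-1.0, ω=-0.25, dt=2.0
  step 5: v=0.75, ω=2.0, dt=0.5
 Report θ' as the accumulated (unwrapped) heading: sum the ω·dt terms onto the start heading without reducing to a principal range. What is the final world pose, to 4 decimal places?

(4.3432, -3.4151, 0.0000)

step 1: θ'=0.0000 (straight) → pose (2.0000, -4.5000, 0.0000)
step 2: θ'=0.5000 (R=-0.7500) → pose (1.6404, -4.5918, 0.5000)
step 3: θ'=-0.5000 (R=-4.0000) → pose (5.4758, -4.5918, -0.5000)
step 4: θ'=-1.0000 (R=4.0000) → pose (4.0277, -3.2427, -1.0000)
step 5: θ'=0.0000 (R=0.3750) → pose (4.3432, -3.4151, 0.0000)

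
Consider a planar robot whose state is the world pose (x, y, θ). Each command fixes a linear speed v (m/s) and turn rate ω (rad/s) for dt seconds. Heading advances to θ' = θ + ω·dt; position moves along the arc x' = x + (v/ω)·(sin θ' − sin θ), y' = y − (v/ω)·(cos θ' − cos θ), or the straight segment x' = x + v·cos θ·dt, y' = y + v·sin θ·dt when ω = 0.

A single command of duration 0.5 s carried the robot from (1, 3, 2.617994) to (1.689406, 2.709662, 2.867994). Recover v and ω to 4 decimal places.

Δθ = 2.867994 − 2.617994 = 0.250000
ω = Δθ/dt = 0.250000/0.5 = 0.5000
R = Δx/(sin θ' − sin θ) = -3.0000
v = R·ω = -3.0000·0.5000 = -1.5000

v = -1.5000, ω = 0.5000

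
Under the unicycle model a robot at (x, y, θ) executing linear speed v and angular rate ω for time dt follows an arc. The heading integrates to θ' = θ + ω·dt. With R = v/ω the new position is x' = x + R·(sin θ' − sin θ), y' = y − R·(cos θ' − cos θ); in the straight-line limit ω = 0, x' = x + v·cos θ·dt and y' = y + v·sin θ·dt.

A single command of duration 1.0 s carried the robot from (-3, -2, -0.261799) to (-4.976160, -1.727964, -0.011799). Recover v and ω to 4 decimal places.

Δθ = -0.011799 − -0.261799 = 0.250000
ω = Δθ/dt = 0.250000/1.0 = 0.2500
R = Δx/(sin θ' − sin θ) = -8.0000
v = R·ω = -8.0000·0.2500 = -2.0000

v = -2.0000, ω = 0.2500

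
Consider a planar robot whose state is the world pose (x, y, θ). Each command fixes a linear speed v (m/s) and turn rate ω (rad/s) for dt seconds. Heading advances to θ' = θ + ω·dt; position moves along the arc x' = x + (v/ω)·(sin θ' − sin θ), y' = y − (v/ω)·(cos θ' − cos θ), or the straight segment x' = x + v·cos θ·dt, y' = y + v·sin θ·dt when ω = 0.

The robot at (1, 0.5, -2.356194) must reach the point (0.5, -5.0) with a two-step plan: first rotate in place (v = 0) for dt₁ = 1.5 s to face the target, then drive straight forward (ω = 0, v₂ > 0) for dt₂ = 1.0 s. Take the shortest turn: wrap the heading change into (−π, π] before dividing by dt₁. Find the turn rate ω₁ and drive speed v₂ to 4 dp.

ω₁ = 0.4632, v₂ = 5.5227

heading to target = atan2(-5−0.5, 0.5−1) = -1.6615
Δθ = wrap(-1.6615 − -2.3562) = 0.6947; ω₁ = Δθ/dt₁ = 0.4632
distance = √((0.5−1)² + (-5−0.5)²) = 5.5227; v₂ = distance/dt₂ = 5.5227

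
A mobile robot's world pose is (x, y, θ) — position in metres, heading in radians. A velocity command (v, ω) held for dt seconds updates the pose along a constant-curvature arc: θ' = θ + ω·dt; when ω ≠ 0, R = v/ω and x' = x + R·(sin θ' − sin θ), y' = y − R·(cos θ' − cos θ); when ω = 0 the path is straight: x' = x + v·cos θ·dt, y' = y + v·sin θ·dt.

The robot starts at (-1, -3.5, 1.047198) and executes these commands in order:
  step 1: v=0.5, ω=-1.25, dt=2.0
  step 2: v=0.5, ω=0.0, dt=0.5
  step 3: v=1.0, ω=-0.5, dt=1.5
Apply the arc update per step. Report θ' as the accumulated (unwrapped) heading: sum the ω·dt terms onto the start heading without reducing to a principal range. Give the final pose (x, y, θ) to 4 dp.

(-0.5993, -5.3181, -2.2028)

step 1: θ'=-1.4528 (R=-0.4000) → pose (-0.2564, -3.6529, -1.4528)
step 2: θ'=-1.4528 (straight) → pose (-0.2269, -3.9012, -1.4528)
step 3: θ'=-2.2028 (R=-2.0000) → pose (-0.5993, -5.3181, -2.2028)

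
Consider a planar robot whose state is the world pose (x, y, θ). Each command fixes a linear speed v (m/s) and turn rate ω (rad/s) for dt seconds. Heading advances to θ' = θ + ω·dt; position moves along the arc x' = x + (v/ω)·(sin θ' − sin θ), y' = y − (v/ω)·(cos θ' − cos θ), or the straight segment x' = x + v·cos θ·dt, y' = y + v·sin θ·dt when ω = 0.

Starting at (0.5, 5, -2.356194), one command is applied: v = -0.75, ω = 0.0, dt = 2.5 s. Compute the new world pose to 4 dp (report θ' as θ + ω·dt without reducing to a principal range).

(1.8258, 6.3258, -2.3562)

θ' = -2.3562 + 0.0·2.5 = -2.3562
ω = 0 → straight: x' = 0.5 + -0.75·cos(-2.3562)·2.5 = 1.8258
y' = 5 + -0.75·sin(-2.3562)·2.5 = 6.3258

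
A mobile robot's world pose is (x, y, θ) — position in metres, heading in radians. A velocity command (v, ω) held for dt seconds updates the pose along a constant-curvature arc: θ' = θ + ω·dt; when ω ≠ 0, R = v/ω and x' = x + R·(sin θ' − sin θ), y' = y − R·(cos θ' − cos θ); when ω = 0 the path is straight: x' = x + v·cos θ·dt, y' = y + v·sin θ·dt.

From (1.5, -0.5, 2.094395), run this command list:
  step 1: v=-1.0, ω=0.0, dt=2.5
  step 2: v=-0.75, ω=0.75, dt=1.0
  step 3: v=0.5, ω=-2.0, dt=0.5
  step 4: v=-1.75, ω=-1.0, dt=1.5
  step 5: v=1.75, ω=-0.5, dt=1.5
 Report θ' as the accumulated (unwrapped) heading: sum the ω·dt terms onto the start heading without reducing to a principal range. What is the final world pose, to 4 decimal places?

step 1: θ'=2.0944 (straight) → pose (2.7500, -2.6651, 2.0944)
step 2: θ'=2.8444 (R=-1.0000) → pose (3.3232, -3.1212, 2.8444)
step 3: θ'=1.8444 (R=-0.2500) → pose (3.1557, -2.9497, 1.8444)
step 4: θ'=0.3444 (R=1.7500) → pose (2.0616, -5.0698, 0.3444)
step 5: θ'=-0.4056 (R=-3.5000) → pose (4.6243, -5.1483, -0.4056)

(4.6243, -5.1483, -0.4056)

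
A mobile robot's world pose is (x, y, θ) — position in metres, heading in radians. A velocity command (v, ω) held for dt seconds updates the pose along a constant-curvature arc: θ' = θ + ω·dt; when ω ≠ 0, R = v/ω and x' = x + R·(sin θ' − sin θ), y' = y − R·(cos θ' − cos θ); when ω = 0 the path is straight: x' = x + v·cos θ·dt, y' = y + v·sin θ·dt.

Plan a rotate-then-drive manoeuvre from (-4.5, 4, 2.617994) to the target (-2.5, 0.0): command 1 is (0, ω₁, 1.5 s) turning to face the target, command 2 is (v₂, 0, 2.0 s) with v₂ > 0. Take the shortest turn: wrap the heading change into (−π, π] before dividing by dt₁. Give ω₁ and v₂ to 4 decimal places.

ω₁ = 1.7054, v₂ = 2.2361

heading to target = atan2(0−4, -2.5−-4.5) = -1.1071
Δθ = wrap(-1.1071 − 2.6180) = 2.5580; ω₁ = Δθ/dt₁ = 1.7054
distance = √((-2.5−-4.5)² + (0−4)²) = 4.4721; v₂ = distance/dt₂ = 2.2361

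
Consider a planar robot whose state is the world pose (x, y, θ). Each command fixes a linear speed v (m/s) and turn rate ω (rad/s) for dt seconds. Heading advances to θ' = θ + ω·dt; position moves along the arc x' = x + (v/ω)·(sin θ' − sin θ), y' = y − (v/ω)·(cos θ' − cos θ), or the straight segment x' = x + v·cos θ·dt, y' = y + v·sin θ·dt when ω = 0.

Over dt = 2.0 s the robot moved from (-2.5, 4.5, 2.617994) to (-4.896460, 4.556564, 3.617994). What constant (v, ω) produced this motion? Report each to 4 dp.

v = 1.2500, ω = 0.5000

Δθ = 3.617994 − 2.617994 = 1.000000
ω = Δθ/dt = 1.000000/2.0 = 0.5000
R = Δx/(sin θ' − sin θ) = 2.5000
v = R·ω = 2.5000·0.5000 = 1.2500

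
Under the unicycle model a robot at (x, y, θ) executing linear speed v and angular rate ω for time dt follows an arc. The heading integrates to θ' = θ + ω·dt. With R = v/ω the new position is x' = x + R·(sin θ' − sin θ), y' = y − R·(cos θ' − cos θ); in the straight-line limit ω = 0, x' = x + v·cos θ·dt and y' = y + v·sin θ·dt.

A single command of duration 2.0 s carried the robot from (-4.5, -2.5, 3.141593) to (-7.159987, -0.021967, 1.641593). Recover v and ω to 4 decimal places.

Δθ = 1.641593 − 3.141593 = -1.500000
ω = Δθ/dt = -1.500000/2.0 = -0.7500
R = Δx/(sin θ' − sin θ) = -2.6667
v = R·ω = -2.6667·-0.7500 = 2.0000

v = 2.0000, ω = -0.7500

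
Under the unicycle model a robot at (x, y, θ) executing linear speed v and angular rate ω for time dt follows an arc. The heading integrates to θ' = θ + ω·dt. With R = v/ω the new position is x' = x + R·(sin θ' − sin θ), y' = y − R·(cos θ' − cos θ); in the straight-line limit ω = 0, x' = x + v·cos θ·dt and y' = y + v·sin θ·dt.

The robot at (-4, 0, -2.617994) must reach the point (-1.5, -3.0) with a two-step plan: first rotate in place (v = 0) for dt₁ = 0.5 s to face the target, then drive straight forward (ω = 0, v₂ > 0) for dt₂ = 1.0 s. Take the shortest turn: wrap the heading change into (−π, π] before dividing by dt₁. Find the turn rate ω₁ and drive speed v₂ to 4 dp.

ω₁ = 3.4839, v₂ = 3.9051

heading to target = atan2(-3−0, -1.5−-4) = -0.8761
Δθ = wrap(-0.8761 − -2.6180) = 1.7419; ω₁ = Δθ/dt₁ = 3.4839
distance = √((-1.5−-4)² + (-3−0)²) = 3.9051; v₂ = distance/dt₂ = 3.9051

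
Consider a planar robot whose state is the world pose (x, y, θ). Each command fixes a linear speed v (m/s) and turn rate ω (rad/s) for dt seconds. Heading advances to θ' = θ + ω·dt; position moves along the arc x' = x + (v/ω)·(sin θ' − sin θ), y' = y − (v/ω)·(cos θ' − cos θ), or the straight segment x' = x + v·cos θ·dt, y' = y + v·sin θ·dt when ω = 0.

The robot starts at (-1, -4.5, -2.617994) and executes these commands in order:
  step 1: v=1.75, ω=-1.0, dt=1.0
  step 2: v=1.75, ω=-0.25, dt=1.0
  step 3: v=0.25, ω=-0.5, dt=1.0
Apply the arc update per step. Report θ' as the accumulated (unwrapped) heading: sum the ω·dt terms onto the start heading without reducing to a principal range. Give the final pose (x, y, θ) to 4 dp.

step 1: θ'=-3.6180 (R=-1.7500) → pose (-2.6775, -4.5396, -3.6180)
step 2: θ'=-3.8680 (R=-7.0000) → pose (-4.1167, -3.5520, -3.8680)
step 3: θ'=-4.3680 (R=-0.5000) → pose (-4.2553, -3.3471, -4.3680)

(-4.2553, -3.3471, -4.3680)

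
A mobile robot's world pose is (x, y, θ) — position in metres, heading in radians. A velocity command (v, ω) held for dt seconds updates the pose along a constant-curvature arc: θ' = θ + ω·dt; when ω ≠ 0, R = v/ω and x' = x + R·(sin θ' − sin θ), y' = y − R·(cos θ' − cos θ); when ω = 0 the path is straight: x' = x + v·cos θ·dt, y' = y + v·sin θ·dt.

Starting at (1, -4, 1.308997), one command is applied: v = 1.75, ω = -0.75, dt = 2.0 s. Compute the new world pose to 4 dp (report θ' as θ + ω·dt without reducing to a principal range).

(3.6968, -2.3130, -0.1910)

θ' = 1.3090 + -0.75·2.0 = -0.1910
R = v/ω = 1.75/-0.75 = -2.3333
x' = 1 + -2.3333·(sin -0.1910 − sin 1.3090) = 3.6968
y' = -4 − -2.3333·(cos -0.1910 − cos 1.3090) = -2.3130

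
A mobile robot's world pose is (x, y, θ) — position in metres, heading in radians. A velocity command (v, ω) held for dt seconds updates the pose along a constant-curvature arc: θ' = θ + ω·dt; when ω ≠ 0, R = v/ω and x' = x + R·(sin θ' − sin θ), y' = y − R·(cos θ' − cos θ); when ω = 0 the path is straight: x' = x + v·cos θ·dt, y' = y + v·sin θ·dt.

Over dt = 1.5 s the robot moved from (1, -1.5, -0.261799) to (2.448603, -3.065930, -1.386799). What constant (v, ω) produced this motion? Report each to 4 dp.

v = 1.5000, ω = -0.7500

Δθ = -1.386799 − -0.261799 = -1.125000
ω = Δθ/dt = -1.125000/1.5 = -0.7500
R = −Δy/(cos θ' − cos θ) = -2.0000
v = R·ω = -2.0000·-0.7500 = 1.5000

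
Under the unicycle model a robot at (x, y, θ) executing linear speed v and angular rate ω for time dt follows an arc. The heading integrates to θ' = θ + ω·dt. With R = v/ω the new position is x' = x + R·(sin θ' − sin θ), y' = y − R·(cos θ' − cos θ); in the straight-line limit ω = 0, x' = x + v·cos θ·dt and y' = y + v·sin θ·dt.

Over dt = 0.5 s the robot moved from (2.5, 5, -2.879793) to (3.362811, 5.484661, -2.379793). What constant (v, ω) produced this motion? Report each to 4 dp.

v = -2.0000, ω = 1.0000

Δθ = -2.379793 − -2.879793 = 0.500000
ω = Δθ/dt = 0.500000/0.5 = 1.0000
R = Δx/(sin θ' − sin θ) = -2.0000
v = R·ω = -2.0000·1.0000 = -2.0000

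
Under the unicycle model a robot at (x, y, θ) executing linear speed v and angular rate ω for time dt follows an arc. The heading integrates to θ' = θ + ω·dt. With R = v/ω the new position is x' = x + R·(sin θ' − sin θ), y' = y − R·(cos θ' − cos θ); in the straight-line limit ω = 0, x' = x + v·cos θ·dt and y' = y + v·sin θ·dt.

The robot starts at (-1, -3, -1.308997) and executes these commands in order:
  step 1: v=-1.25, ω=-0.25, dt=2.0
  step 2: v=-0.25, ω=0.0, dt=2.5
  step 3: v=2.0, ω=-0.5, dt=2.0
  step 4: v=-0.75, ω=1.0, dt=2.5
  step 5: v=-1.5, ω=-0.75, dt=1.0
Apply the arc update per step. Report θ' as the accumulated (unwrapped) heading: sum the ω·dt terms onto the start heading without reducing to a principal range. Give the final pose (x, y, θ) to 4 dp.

(-4.6151, -0.4066, -1.0590)

step 1: θ'=-1.8090 (R=5.0000) → pose (-1.0292, -0.5261, -1.8090)
step 2: θ'=-1.8090 (straight) → pose (-0.8817, 0.0812, -1.8090)
step 3: θ'=-2.8090 (R=-4.0000) → pose (-3.4628, -2.7558, -2.8090)
step 4: θ'=-0.3090 (R=-0.7500) → pose (-3.4796, -1.3324, -0.3090)
step 5: θ'=-1.0590 (R=2.0000) → pose (-4.6151, -0.4066, -1.0590)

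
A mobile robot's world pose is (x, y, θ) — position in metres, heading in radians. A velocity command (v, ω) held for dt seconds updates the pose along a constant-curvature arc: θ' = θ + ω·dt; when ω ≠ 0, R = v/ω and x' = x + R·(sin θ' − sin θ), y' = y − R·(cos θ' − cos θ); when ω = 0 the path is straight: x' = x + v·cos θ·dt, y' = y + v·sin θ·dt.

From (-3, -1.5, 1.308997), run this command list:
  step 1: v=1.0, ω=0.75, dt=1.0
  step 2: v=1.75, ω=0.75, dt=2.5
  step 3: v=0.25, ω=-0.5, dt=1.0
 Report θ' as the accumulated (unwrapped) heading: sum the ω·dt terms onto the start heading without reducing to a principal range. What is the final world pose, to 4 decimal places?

(-7.0444, -0.1133, 3.4340)

step 1: θ'=2.0590 (R=1.3333) → pose (-3.1103, -0.5295, 2.0590)
step 2: θ'=3.9340 (R=2.3333) → pose (-6.8325, 0.0144, 3.9340)
step 3: θ'=3.4340 (R=-0.5000) → pose (-7.0444, -0.1133, 3.4340)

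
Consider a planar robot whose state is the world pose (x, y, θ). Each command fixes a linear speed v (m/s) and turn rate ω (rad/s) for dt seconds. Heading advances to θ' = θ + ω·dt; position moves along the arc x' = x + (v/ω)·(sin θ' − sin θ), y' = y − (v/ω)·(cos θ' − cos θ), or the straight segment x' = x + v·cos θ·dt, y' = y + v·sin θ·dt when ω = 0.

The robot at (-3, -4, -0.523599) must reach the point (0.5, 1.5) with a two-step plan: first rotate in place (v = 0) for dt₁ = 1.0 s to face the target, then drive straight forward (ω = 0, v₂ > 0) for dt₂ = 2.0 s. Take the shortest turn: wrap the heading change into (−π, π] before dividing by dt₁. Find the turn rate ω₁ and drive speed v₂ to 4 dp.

ω₁ = 1.5277, v₂ = 3.2596

heading to target = atan2(1.5−-4, 0.5−-3) = 1.0041
Δθ = wrap(1.0041 − -0.5236) = 1.5277; ω₁ = Δθ/dt₁ = 1.5277
distance = √((0.5−-3)² + (1.5−-4)²) = 6.5192; v₂ = distance/dt₂ = 3.2596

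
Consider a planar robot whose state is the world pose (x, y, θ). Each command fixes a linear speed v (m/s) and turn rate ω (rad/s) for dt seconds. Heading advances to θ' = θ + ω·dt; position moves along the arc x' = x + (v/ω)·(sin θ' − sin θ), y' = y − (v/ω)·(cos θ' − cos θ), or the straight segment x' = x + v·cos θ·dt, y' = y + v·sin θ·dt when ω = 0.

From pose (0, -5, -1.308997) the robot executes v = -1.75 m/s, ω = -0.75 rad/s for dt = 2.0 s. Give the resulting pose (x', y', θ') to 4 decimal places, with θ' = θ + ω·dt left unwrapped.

(1.4920, -2.1906, -2.8090)

θ' = -1.3090 + -0.75·2.0 = -2.8090
R = v/ω = -1.75/-0.75 = 2.3333
x' = 0 + 2.3333·(sin -2.8090 − sin -1.3090) = 1.4920
y' = -5 − 2.3333·(cos -2.8090 − cos -1.3090) = -2.1906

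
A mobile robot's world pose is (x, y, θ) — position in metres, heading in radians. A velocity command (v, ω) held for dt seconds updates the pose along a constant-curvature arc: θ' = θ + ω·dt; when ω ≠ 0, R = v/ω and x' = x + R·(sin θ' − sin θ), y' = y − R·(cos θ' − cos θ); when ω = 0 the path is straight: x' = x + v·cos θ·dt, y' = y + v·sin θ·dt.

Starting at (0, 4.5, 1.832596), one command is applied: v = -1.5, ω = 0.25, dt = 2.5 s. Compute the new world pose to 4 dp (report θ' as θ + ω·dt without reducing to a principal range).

θ' = 1.8326 + 0.25·2.5 = 2.4576
R = v/ω = -1.5/0.25 = -6.0000
x' = 0 + -6.0000·(sin 2.4576 − sin 1.8326) = 2.0042
y' = 4.5 − -6.0000·(cos 2.4576 − cos 1.8326) = 1.4026

(2.0042, 1.4026, 2.4576)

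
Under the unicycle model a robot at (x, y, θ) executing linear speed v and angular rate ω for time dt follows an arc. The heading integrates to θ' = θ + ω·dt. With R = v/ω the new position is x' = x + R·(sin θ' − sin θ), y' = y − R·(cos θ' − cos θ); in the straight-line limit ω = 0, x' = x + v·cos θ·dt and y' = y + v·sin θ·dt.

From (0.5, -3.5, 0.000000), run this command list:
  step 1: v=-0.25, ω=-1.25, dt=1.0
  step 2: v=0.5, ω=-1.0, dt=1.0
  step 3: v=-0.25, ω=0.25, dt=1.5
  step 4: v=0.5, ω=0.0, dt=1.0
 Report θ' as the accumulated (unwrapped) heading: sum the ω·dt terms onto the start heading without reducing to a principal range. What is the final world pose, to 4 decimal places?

step 1: θ'=-1.2500 (R=0.2000) → pose (0.3102, -3.3631, -1.2500)
step 2: θ'=-2.2500 (R=-0.5000) → pose (0.2247, -3.8348, -2.2500)
step 3: θ'=-1.8750 (R=-1.0000) → pose (0.4008, -3.5062, -1.8750)
step 4: θ'=-1.8750 (straight) → pose (0.2510, -3.9832, -1.8750)

(0.2510, -3.9832, -1.8750)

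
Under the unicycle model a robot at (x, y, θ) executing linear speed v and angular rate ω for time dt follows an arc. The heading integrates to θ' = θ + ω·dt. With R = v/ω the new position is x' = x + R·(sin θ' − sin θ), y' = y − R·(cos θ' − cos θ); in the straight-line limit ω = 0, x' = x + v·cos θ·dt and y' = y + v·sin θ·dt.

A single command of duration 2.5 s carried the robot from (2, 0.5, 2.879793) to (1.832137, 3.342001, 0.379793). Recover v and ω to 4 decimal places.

v = 1.5000, ω = -1.0000

Δθ = 0.379793 − 2.879793 = -2.500000
ω = Δθ/dt = -2.500000/2.5 = -1.0000
R = −Δy/(cos θ' − cos θ) = -1.5000
v = R·ω = -1.5000·-1.0000 = 1.5000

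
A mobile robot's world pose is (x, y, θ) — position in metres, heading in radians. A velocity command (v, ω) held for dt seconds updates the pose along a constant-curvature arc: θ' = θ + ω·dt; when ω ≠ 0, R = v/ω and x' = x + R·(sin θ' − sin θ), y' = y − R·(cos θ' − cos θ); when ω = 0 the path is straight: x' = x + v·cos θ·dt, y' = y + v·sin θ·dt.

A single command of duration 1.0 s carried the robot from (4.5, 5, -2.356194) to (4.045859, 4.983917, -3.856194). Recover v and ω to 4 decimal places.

Δθ = -3.856194 − -2.356194 = -1.500000
ω = Δθ/dt = -1.500000/1.0 = -1.5000
R = Δx/(sin θ' − sin θ) = -0.3333
v = R·ω = -0.3333·-1.5000 = 0.5000

v = 0.5000, ω = -1.5000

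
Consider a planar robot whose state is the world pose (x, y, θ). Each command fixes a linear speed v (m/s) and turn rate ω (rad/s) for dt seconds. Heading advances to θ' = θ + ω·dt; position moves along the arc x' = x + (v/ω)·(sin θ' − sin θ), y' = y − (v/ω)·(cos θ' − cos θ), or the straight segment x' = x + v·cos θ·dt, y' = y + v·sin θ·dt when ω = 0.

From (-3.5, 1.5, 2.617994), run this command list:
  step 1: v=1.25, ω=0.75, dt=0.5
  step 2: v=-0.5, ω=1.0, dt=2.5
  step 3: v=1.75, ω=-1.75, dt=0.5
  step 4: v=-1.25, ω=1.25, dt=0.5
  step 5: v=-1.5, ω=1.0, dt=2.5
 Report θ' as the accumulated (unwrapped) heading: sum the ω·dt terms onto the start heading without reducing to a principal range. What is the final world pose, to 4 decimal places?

(-6.2898, 1.7607, 7.7430)

step 1: θ'=2.9930 (R=1.6667) → pose (-4.0866, 1.7049, 2.9930)
step 2: θ'=5.4930 (R=-0.5000) → pose (-3.6573, 2.5513, 5.4930)
step 3: θ'=4.6180 (R=-1.0000) → pose (-3.3722, 1.7533, 4.6180)
step 4: θ'=5.2430 (R=-1.0000) → pose (-3.5053, 2.3536, 5.2430)
step 5: θ'=7.7430 (R=-1.5000) → pose (-6.2898, 1.7607, 7.7430)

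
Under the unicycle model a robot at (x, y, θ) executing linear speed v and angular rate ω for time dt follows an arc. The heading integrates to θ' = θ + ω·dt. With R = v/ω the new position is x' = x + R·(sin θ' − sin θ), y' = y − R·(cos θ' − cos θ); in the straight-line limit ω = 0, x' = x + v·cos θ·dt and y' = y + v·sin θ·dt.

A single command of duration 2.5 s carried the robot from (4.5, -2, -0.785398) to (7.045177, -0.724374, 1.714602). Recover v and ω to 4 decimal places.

Δθ = 1.714602 − -0.785398 = 2.500000
ω = Δθ/dt = 2.500000/2.5 = 1.0000
R = Δx/(sin θ' − sin θ) = 1.5000
v = R·ω = 1.5000·1.0000 = 1.5000

v = 1.5000, ω = 1.0000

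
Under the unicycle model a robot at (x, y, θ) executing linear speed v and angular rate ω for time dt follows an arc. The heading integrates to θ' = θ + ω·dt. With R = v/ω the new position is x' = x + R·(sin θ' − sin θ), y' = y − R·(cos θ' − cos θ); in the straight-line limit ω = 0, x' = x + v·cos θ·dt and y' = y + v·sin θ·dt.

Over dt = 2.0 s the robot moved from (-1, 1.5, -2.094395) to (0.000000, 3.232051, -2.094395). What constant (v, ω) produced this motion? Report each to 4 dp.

v = -1.0000, ω = 0.0000

Δθ = -2.094395 − -2.094395 = 0.000000
ω = Δθ/dt = 0.000000/2.0 = 0.0000
ω = 0 → v = (Δx·cos θ + Δy·sin θ)/dt = -1.0000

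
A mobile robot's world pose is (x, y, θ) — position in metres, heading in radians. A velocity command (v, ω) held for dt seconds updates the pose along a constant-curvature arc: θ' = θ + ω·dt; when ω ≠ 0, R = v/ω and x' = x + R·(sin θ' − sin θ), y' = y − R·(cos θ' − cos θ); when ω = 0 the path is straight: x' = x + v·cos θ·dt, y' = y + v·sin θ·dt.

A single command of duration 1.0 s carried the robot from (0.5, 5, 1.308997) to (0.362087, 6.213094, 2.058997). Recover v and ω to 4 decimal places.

Δθ = 2.058997 − 1.308997 = 0.750000
ω = Δθ/dt = 0.750000/1.0 = 0.7500
R = −Δy/(cos θ' − cos θ) = 1.6667
v = R·ω = 1.6667·0.7500 = 1.2500

v = 1.2500, ω = 0.7500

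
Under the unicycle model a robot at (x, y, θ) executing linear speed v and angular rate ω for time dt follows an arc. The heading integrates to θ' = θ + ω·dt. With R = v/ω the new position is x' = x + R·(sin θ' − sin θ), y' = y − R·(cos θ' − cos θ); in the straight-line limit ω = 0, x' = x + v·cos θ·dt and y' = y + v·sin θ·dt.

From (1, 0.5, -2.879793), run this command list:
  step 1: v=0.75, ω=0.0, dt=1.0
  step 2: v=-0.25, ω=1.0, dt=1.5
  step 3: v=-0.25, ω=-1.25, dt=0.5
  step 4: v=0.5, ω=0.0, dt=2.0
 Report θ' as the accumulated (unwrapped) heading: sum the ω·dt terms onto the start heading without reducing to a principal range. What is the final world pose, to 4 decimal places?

(0.0507, -0.1904, -2.0048)

step 1: θ'=-2.8798 (straight) → pose (0.2756, 0.3059, -2.8798)
step 2: θ'=-1.3798 (R=-0.2500) → pose (0.4563, 0.5948, -1.3798)
step 3: θ'=-2.0048 (R=0.2000) → pose (0.4712, 0.7169, -2.0048)
step 4: θ'=-2.0048 (straight) → pose (0.0507, -0.1904, -2.0048)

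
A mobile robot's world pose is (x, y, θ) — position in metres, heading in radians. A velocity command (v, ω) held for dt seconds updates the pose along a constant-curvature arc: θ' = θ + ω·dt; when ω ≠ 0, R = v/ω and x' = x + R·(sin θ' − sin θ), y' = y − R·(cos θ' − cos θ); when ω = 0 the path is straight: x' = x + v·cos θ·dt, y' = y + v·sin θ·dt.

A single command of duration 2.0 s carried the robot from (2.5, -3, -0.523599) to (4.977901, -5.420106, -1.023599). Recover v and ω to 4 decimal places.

v = 1.7500, ω = -0.2500

Δθ = -1.023599 − -0.523599 = -0.500000
ω = Δθ/dt = -0.500000/2.0 = -0.2500
R = Δx/(sin θ' − sin θ) = -7.0000
v = R·ω = -7.0000·-0.2500 = 1.7500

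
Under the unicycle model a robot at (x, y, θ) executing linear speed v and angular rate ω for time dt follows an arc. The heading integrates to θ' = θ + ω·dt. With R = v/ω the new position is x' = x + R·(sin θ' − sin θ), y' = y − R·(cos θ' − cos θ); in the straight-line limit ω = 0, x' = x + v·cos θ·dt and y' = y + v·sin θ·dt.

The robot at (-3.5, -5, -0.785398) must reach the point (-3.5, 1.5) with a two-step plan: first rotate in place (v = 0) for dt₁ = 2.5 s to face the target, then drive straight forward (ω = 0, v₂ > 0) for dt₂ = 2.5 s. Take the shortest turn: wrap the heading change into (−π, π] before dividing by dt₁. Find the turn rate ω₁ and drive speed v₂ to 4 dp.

heading to target = atan2(1.5−-5, -3.5−-3.5) = 1.5708
Δθ = wrap(1.5708 − -0.7854) = 2.3562; ω₁ = Δθ/dt₁ = 0.9425
distance = √((-3.5−-3.5)² + (1.5−-5)²) = 6.5000; v₂ = distance/dt₂ = 2.6000

ω₁ = 0.9425, v₂ = 2.6000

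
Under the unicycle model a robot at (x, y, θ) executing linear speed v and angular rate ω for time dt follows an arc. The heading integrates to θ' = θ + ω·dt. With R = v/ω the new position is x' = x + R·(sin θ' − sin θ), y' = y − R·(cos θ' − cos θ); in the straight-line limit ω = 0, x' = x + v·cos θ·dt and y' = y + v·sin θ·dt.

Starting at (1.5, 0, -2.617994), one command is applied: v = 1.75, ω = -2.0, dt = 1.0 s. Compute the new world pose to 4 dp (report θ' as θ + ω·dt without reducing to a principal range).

θ' = -2.6180 + -2.0·1.0 = -4.6180
R = v/ω = 1.75/-2.0 = -0.8750
x' = 1.5 + -0.8750·(sin -4.6180 − sin -2.6180) = 0.1914
y' = 0 − -0.8750·(cos -4.6180 − cos -2.6180) = 0.6753

(0.1914, 0.6753, -4.6180)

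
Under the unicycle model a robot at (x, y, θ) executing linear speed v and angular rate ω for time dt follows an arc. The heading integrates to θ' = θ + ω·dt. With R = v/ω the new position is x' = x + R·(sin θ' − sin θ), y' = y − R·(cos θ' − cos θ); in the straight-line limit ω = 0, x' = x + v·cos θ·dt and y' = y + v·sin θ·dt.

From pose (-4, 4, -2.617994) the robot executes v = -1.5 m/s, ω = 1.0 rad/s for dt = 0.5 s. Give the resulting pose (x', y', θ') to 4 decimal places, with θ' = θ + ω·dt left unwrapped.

θ' = -2.6180 + 1.0·0.5 = -2.1180
R = v/ω = -1.5/1.0 = -1.5000
x' = -4 + -1.5000·(sin -2.1180 − sin -2.6180) = -3.4690
y' = 4 − -1.5000·(cos -2.1180 − cos -2.6180) = 4.5186

(-3.4690, 4.5186, -2.1180)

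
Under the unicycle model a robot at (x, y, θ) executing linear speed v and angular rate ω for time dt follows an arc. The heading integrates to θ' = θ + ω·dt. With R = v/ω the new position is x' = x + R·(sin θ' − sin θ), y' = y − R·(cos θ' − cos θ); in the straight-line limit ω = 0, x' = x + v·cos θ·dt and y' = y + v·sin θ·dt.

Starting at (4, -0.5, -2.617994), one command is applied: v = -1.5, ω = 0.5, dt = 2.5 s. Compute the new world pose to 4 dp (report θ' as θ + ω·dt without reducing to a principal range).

θ' = -2.6180 + 0.5·2.5 = -1.3680
R = v/ω = -1.5/0.5 = -3.0000
x' = 4 + -3.0000·(sin -1.3680 − sin -2.6180) = 5.4385
y' = -0.5 − -3.0000·(cos -1.3680 − cos -2.6180) = 2.7023

(5.4385, 2.7023, -1.3680)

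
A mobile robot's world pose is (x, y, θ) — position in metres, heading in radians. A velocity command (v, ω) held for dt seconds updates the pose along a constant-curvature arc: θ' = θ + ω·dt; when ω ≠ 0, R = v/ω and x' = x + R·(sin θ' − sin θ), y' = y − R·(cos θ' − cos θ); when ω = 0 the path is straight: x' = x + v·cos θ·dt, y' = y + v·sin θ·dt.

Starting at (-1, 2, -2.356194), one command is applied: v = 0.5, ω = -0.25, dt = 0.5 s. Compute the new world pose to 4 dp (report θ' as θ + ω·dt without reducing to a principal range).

(-1.1874, 1.8347, -2.4812)

θ' = -2.3562 + -0.25·0.5 = -2.4812
R = v/ω = 0.5/-0.25 = -2.0000
x' = -1 + -2.0000·(sin -2.4812 − sin -2.3562) = -1.1874
y' = 2 − -2.0000·(cos -2.4812 − cos -2.3562) = 1.8347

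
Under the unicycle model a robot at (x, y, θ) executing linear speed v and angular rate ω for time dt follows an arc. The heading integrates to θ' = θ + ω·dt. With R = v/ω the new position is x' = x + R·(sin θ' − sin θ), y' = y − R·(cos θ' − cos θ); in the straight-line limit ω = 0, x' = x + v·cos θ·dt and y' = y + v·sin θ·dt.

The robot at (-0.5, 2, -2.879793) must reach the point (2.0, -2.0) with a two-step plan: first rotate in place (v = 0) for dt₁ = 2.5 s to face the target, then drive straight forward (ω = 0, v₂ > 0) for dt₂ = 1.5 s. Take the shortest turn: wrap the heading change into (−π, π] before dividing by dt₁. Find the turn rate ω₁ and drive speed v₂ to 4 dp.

heading to target = atan2(-2−2, 2−-0.5) = -1.0122
Δθ = wrap(-1.0122 − -2.8798) = 1.8676; ω₁ = Δθ/dt₁ = 0.7470
distance = √((2−-0.5)² + (-2−2)²) = 4.7170; v₂ = distance/dt₂ = 3.1447

ω₁ = 0.7470, v₂ = 3.1447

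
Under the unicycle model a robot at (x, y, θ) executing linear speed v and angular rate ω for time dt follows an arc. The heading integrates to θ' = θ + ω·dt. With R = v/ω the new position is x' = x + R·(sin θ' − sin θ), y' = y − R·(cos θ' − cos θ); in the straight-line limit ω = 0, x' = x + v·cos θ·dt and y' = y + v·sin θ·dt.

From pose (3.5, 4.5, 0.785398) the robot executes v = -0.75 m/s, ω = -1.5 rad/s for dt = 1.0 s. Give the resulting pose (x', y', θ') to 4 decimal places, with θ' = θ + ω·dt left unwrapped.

θ' = 0.7854 + -1.5·1.0 = -0.7146
R = v/ω = -0.75/-1.5 = 0.5000
x' = 3.5 + 0.5000·(sin -0.7146 − sin 0.7854) = 2.8188
y' = 4.5 − 0.5000·(cos -0.7146 − cos 0.7854) = 4.4759

(2.8188, 4.4759, -0.7146)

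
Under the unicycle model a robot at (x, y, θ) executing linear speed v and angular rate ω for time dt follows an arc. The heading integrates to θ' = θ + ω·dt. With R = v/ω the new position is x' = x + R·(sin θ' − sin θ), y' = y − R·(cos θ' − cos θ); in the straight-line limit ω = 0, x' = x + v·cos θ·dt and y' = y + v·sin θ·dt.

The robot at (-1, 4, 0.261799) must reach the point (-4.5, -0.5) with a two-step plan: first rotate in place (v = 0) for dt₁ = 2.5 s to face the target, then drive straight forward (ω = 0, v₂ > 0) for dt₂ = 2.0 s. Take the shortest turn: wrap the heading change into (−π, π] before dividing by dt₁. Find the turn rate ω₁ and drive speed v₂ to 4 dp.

heading to target = atan2(-0.5−4, -4.5−-1) = -2.2318
Δθ = wrap(-2.2318 − 0.2618) = -2.4936; ω₁ = Δθ/dt₁ = -0.9975
distance = √((-4.5−-1)² + (-0.5−4)²) = 5.7009; v₂ = distance/dt₂ = 2.8504

ω₁ = -0.9975, v₂ = 2.8504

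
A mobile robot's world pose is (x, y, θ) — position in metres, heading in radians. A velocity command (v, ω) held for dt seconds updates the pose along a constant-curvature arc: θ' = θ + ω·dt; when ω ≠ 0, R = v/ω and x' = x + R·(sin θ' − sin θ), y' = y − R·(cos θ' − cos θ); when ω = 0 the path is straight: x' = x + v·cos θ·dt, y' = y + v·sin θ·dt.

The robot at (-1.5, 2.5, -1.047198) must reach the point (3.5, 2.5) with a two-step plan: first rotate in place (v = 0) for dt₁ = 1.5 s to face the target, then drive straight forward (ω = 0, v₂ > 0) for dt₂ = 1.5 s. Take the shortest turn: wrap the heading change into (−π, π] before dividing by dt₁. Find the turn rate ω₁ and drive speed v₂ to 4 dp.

ω₁ = 0.6981, v₂ = 3.3333

heading to target = atan2(2.5−2.5, 3.5−-1.5) = 0.0000
Δθ = wrap(0.0000 − -1.0472) = 1.0472; ω₁ = Δθ/dt₁ = 0.6981
distance = √((3.5−-1.5)² + (2.5−2.5)²) = 5.0000; v₂ = distance/dt₂ = 3.3333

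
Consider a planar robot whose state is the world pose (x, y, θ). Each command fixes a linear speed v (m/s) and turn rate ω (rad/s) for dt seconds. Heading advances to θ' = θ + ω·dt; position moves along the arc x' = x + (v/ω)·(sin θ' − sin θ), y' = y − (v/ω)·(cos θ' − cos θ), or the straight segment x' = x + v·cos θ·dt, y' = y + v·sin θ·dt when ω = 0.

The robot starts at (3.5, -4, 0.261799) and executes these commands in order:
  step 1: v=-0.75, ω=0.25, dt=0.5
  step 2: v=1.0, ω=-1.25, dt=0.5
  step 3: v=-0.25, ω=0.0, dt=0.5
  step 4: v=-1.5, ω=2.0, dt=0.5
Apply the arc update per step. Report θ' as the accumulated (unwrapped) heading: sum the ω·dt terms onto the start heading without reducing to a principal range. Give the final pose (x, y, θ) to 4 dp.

step 1: θ'=0.3868 (R=-3.0000) → pose (3.1448, -4.1194, 0.3868)
step 2: θ'=-0.2382 (R=-0.8000) → pose (3.6353, -4.0829, -0.2382)
step 3: θ'=-0.2382 (straight) → pose (3.5139, -4.0534, -0.2382)
step 4: θ'=0.7618 (R=-0.7500) → pose (2.8192, -4.2395, 0.7618)

(2.8192, -4.2395, 0.7618)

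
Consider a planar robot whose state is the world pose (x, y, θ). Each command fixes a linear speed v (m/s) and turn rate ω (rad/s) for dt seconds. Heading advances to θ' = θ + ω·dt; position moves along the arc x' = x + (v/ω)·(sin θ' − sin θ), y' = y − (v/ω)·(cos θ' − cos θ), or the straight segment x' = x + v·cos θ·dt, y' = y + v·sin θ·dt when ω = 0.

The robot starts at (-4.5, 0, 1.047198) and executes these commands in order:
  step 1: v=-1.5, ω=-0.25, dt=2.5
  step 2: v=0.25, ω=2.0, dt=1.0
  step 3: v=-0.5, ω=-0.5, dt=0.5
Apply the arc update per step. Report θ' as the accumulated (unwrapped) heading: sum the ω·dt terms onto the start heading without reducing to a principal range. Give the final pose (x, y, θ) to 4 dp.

(-7.0408, -2.4515, 2.1722)

step 1: θ'=0.4222 (R=6.0000) → pose (-7.2376, -2.4731, 0.4222)
step 2: θ'=2.4222 (R=0.1250) → pose (-7.2064, -2.2651, 2.4222)
step 3: θ'=2.1722 (R=1.0000) → pose (-7.0408, -2.4515, 2.1722)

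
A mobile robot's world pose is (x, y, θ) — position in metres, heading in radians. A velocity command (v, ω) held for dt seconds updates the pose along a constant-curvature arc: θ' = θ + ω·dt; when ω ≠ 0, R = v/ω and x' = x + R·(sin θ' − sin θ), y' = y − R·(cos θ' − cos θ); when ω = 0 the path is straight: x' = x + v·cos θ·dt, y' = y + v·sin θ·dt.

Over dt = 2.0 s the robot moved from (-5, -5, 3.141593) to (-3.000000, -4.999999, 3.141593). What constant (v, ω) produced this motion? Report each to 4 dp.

v = -1.0000, ω = 0.0000

Δθ = 3.141593 − 3.141593 = 0.000000
ω = Δθ/dt = 0.000000/2.0 = 0.0000
ω = 0 → v = (Δx·cos θ + Δy·sin θ)/dt = -1.0000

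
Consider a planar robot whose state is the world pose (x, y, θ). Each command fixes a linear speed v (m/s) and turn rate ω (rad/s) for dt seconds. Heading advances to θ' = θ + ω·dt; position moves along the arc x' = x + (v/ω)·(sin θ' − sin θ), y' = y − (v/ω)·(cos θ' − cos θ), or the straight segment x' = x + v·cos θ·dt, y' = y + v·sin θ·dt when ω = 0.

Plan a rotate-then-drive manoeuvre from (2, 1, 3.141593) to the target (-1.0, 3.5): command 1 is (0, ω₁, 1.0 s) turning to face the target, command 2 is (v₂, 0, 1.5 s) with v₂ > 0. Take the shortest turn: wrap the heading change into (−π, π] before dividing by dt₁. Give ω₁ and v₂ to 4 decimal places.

heading to target = atan2(3.5−1, -1−2) = 2.4469
Δθ = wrap(2.4469 − 3.1416) = -0.6947; ω₁ = Δθ/dt₁ = -0.6947
distance = √((-1−2)² + (3.5−1)²) = 3.9051; v₂ = distance/dt₂ = 2.6034

ω₁ = -0.6947, v₂ = 2.6034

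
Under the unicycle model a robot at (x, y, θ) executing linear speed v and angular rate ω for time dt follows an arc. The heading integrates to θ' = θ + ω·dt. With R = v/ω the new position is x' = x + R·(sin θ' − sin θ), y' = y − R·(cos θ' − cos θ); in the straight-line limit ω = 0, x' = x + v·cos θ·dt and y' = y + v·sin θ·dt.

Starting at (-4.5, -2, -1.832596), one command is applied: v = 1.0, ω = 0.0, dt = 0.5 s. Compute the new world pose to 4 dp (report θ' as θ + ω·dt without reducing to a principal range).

(-4.6294, -2.4830, -1.8326)

θ' = -1.8326 + 0.0·0.5 = -1.8326
ω = 0 → straight: x' = -4.5 + 1.0·cos(-1.8326)·0.5 = -4.6294
y' = -2 + 1.0·sin(-1.8326)·0.5 = -2.4830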